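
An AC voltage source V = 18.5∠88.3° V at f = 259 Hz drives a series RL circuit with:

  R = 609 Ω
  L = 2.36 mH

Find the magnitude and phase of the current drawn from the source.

Step 1 — Angular frequency: ω = 2π·f = 2π·259 = 1627 rad/s.
Step 2 — Component impedances:
  R: Z = R = 609 Ω
  L: Z = jωL = j·1627·0.00236 = 0 + j3.841 Ω
Step 3 — Series combination: Z_total = R + L = 609 + j3.841 Ω = 609∠0.4° Ω.
Step 4 — Source phasor: V = 18.5∠88.3° V = 0.5488 + j18.49 V.
Step 5 — Ohm's law: I = V / Z_total = (0.5488 + j18.49) / (609 + j3.841) = 0.001093 + j0.03036 A.
Step 6 — Convert to polar: |I| = 0.03038 A, ∠I = 87.9°.

I = 0.03038∠87.9° A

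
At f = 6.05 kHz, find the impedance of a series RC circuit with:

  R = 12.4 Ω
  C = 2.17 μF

Step 1 — Angular frequency: ω = 2π·f = 2π·6050 = 3.801e+04 rad/s.
Step 2 — Component impedances:
  R: Z = R = 12.4 Ω
  C: Z = 1/(jωC) = -j/(ω·C) = 0 - j12.12 Ω
Step 3 — Series combination: Z_total = R + C = 12.4 - j12.12 Ω = 17.34∠-44.4° Ω.

Z = 12.4 - j12.12 Ω = 17.34∠-44.4° Ω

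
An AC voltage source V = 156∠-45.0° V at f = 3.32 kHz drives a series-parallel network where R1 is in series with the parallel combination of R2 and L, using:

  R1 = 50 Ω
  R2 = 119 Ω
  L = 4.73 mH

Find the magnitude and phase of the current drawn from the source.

Step 1 — Angular frequency: ω = 2π·f = 2π·3320 = 2.086e+04 rad/s.
Step 2 — Component impedances:
  R1: Z = R = 50 Ω
  R2: Z = R = 119 Ω
  L: Z = jωL = j·2.086e+04·0.00473 = 0 + j98.67 Ω
Step 3 — Parallel branch: R2 || L = 1/(1/R2 + 1/L) = 48.48 + j58.47 Ω.
Step 4 — Series with R1: Z_total = R1 + (R2 || L) = 98.48 + j58.47 Ω = 114.5∠30.7° Ω.
Step 5 — Source phasor: V = 156∠-45.0° V = 110.3 - j110.3 V.
Step 6 — Ohm's law: I = V / Z_total = (110.3 - j110.3) / (98.48 + j58.47) = 0.3365 - j1.32 A.
Step 7 — Convert to polar: |I| = 1.362 A, ∠I = -75.7°.

I = 1.362∠-75.7° A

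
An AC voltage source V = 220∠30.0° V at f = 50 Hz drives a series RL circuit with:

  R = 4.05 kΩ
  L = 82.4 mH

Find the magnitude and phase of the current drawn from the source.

Step 1 — Angular frequency: ω = 2π·f = 2π·50 = 314.2 rad/s.
Step 2 — Component impedances:
  R: Z = R = 4050 Ω
  L: Z = jωL = j·314.2·0.0824 = 0 + j25.89 Ω
Step 3 — Series combination: Z_total = R + L = 4050 + j25.89 Ω = 4050∠0.4° Ω.
Step 4 — Source phasor: V = 220∠30.0° V = 190.5 + j110 V.
Step 5 — Ohm's law: I = V / Z_total = (190.5 + j110) / (4050 + j25.89) = 0.04722 + j0.02686 A.
Step 6 — Convert to polar: |I| = 0.05432 A, ∠I = 29.6°.

I = 0.05432∠29.6° A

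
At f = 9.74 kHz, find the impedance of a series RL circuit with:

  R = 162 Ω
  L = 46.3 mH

Step 1 — Angular frequency: ω = 2π·f = 2π·9740 = 6.12e+04 rad/s.
Step 2 — Component impedances:
  R: Z = R = 162 Ω
  L: Z = jωL = j·6.12e+04·0.0463 = 0 + j2833 Ω
Step 3 — Series combination: Z_total = R + L = 162 + j2833 Ω = 2838∠86.7° Ω.

Z = 162 + j2833 Ω = 2838∠86.7° Ω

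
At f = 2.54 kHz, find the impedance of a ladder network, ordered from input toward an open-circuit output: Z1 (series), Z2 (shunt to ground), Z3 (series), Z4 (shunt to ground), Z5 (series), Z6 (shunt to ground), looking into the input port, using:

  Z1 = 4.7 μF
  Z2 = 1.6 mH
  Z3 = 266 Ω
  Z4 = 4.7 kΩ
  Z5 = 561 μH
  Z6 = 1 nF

Step 1 — Angular frequency: ω = 2π·f = 2π·2540 = 1.596e+04 rad/s.
Step 2 — Component impedances:
  Z1: Z = 1/(jωC) = -j/(ω·C) = 0 - j13.33 Ω
  Z2: Z = jωL = j·1.596e+04·0.0016 = 0 + j25.53 Ω
  Z3: Z = R = 266 Ω
  Z4: Z = R = 4700 Ω
  Z5: Z = jωL = j·1.596e+04·0.000561 = 0 + j8.953 Ω
  Z6: Z = 1/(jωC) = -j/(ω·C) = 0 - j6.266e+04 Ω
Step 3 — Ladder network (open output): work backward from the far end, alternating series and parallel combinations. Z_in = 0.1314 + j12.21 Ω = 12.21∠89.4° Ω.

Z = 0.1314 + j12.21 Ω = 12.21∠89.4° Ω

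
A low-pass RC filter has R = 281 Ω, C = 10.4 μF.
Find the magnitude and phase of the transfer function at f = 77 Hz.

Step 1 — Angular frequency: ω = 2π·77 = 483.8 rad/s.
Step 2 — Transfer function: H(jω) = 1/(1 + jωRC).
Step 3 — Denominator: 1 + jωRC = 1 + j·483.8·281·1.04e-05 = 1 + j1.414.
Step 4 — H = 0.3334 - j0.4714.
Step 5 — Magnitude: |H| = 0.5774 (-4.8 dB); phase: φ = -54.7°.

|H| = 0.5774 (-4.8 dB), φ = -54.7°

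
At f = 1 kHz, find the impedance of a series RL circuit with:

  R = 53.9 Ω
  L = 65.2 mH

Step 1 — Angular frequency: ω = 2π·f = 2π·1000 = 6283 rad/s.
Step 2 — Component impedances:
  R: Z = R = 53.9 Ω
  L: Z = jωL = j·6283·0.0652 = 0 + j409.7 Ω
Step 3 — Series combination: Z_total = R + L = 53.9 + j409.7 Ω = 413.2∠82.5° Ω.

Z = 53.9 + j409.7 Ω = 413.2∠82.5° Ω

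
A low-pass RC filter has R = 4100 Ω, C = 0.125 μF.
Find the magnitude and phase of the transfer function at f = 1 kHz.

Step 1 — Angular frequency: ω = 2π·1000 = 6283 rad/s.
Step 2 — Transfer function: H(jω) = 1/(1 + jωRC).
Step 3 — Denominator: 1 + jωRC = 1 + j·6283·4100·1.25e-07 = 1 + j3.22.
Step 4 — H = 0.08796 - j0.2832.
Step 5 — Magnitude: |H| = 0.2966 (-10.6 dB); phase: φ = -72.7°.

|H| = 0.2966 (-10.6 dB), φ = -72.7°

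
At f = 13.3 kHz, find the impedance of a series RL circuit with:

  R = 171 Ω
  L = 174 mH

Step 1 — Angular frequency: ω = 2π·f = 2π·1.33e+04 = 8.357e+04 rad/s.
Step 2 — Component impedances:
  R: Z = R = 171 Ω
  L: Z = jωL = j·8.357e+04·0.174 = 0 + j1.454e+04 Ω
Step 3 — Series combination: Z_total = R + L = 171 + j1.454e+04 Ω = 1.454e+04∠89.3° Ω.

Z = 171 + j1.454e+04 Ω = 1.454e+04∠89.3° Ω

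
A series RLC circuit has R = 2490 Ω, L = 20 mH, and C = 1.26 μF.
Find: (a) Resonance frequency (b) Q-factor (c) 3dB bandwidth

Step 1 — Resonance: ω₀ = 1/√(LC) = 1/√(0.02·1.26e-06) = 6299 rad/s.
Step 2 — f₀ = ω₀/(2π) = 1003 Hz.
Step 3 — Series Q: Q = ω₀L/R = 6299·0.02/2490 = 0.0506.
Step 4 — Bandwidth: Δω = ω₀/Q = 1.245e+05 rad/s; BW = Δω/(2π) = 1.981e+04 Hz.

(a) f₀ = 1003 Hz  (b) Q = 0.0506  (c) BW = 1.981e+04 Hz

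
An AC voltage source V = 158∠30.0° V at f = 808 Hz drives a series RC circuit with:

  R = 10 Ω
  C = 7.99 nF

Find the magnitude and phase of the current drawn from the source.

Step 1 — Angular frequency: ω = 2π·f = 2π·808 = 5077 rad/s.
Step 2 — Component impedances:
  R: Z = R = 10 Ω
  C: Z = 1/(jωC) = -j/(ω·C) = 0 - j2.465e+04 Ω
Step 3 — Series combination: Z_total = R + C = 10 - j2.465e+04 Ω = 2.465e+04∠-90.0° Ω.
Step 4 — Source phasor: V = 158∠30.0° V = 136.8 + j79 V.
Step 5 — Ohm's law: I = V / Z_total = (136.8 + j79) / (10 - j2.465e+04) = -0.003202 + j0.005552 A.
Step 6 — Convert to polar: |I| = 0.006409 A, ∠I = 120.0°.

I = 0.006409∠120.0° A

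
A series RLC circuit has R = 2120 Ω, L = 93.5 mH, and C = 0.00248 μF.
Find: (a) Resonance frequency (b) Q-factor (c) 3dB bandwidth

Step 1 — Resonance: ω₀ = 1/√(LC) = 1/√(0.0935·2.48e-09) = 6.567e+04 rad/s.
Step 2 — f₀ = ω₀/(2π) = 1.045e+04 Hz.
Step 3 — Series Q: Q = ω₀L/R = 6.567e+04·0.0935/2120 = 2.896.
Step 4 — Bandwidth: Δω = ω₀/Q = 2.267e+04 rad/s; BW = Δω/(2π) = 3609 Hz.

(a) f₀ = 1.045e+04 Hz  (b) Q = 2.896  (c) BW = 3609 Hz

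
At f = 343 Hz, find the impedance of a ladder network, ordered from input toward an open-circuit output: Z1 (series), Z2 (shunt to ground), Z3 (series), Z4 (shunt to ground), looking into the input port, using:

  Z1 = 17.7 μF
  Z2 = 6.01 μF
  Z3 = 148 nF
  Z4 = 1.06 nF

Step 1 — Angular frequency: ω = 2π·f = 2π·343 = 2155 rad/s.
Step 2 — Component impedances:
  Z1: Z = 1/(jωC) = -j/(ω·C) = 0 - j26.22 Ω
  Z2: Z = 1/(jωC) = -j/(ω·C) = 0 - j77.21 Ω
  Z3: Z = 1/(jωC) = -j/(ω·C) = 0 - j3135 Ω
  Z4: Z = 1/(jωC) = -j/(ω·C) = 0 - j4.377e+05 Ω
Step 3 — Ladder network (open output): work backward from the far end, alternating series and parallel combinations. Z_in = 0 - j103.4 Ω = 103.4∠-90.0° Ω.

Z = 0 - j103.4 Ω = 103.4∠-90.0° Ω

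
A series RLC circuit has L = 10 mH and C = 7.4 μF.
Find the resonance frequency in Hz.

Step 1 — Resonance condition Im(Z)=0 gives ω₀ = 1/√(LC).
Step 2 — ω₀ = 1/√(0.01·7.4e-06) = 3676 rad/s.
Step 3 — f₀ = ω₀/(2π) = 585.1 Hz.

f₀ = 585.1 Hz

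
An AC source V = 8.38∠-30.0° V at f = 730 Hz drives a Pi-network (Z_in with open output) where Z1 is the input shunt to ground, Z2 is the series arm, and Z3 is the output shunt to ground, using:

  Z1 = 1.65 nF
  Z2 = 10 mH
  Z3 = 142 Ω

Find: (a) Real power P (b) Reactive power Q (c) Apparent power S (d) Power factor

Step 1 — Angular frequency: ω = 2π·f = 2π·730 = 4587 rad/s.
Step 2 — Component impedances:
  Z1: Z = 1/(jωC) = -j/(ω·C) = 0 - j1.321e+05 Ω
  Z2: Z = jωL = j·4587·0.01 = 0 + j45.87 Ω
  Z3: Z = R = 142 Ω
Step 3 — With open output, the series arm Z2 and the output shunt Z3 appear in series to ground: Z2 + Z3 = 142 + j45.87 Ω.
Step 4 — Parallel with input shunt Z1: Z_in = Z1 || (Z2 + Z3) = 142.1 + j45.73 Ω = 149.3∠17.8° Ω.
Step 5 — Source phasor: V = 8.38∠-30.0° V = 7.257 - j4.19 V.
Step 6 — Current: I = V / Z = 0.03768 - j0.04161 A = 0.05614∠-47.8° A.
Step 7 — Complex power: S = V·I* = 0.4478 + j0.1441 VA.
Step 8 — Real power: P = Re(S) = 0.4478 W.
Step 9 — Reactive power: Q = Im(S) = 0.1441 VAR.
Step 10 — Apparent power: |S| = 0.4704 VA.
Step 11 — Power factor: PF = P/|S| = 0.9519 (lagging).

(a) P = 0.4478 W  (b) Q = 0.1441 VAR  (c) S = 0.4704 VA  (d) PF = 0.9519 (lagging)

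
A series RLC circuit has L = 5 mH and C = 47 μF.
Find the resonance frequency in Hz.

Step 1 — Resonance condition Im(Z)=0 gives ω₀ = 1/√(LC).
Step 2 — ω₀ = 1/√(0.005·4.7e-05) = 2063 rad/s.
Step 3 — f₀ = ω₀/(2π) = 328.3 Hz.

f₀ = 328.3 Hz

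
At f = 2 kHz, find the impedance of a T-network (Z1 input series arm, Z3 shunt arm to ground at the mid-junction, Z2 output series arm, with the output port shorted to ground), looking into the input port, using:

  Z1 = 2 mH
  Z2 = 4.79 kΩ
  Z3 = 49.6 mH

Step 1 — Angular frequency: ω = 2π·f = 2π·2000 = 1.257e+04 rad/s.
Step 2 — Component impedances:
  Z1: Z = jωL = j·1.257e+04·0.002 = 0 + j25.13 Ω
  Z2: Z = R = 4790 Ω
  Z3: Z = jωL = j·1.257e+04·0.0496 = 0 + j623.3 Ω
Step 3 — With the output port shorted to ground, the output series arm Z2 runs from the junction to ground; the shunt arm Z3 also runs from the junction to ground. They appear in parallel: Z3 || Z2 = 79.75 + j612.9 Ω.
Step 4 — Series with input arm Z1: Z_in = Z1 + (Z3 || Z2) = 79.75 + j638 Ω = 643∠82.9° Ω.

Z = 79.75 + j638 Ω = 643∠82.9° Ω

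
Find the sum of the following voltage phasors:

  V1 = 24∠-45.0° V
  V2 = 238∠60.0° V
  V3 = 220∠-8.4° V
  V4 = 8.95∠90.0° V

Step 1 — Convert each phasor to rectangular form:
  V1 = 24·(cos(-45.0°) + j·sin(-45.0°)) = 16.97 - j16.97 V
  V2 = 238·(cos(60.0°) + j·sin(60.0°)) = 119 + j206.1 V
  V3 = 220·(cos(-8.4°) + j·sin(-8.4°)) = 217.6 - j32.14 V
  V4 = 8.95·(cos(90.0°) + j·sin(90.0°)) = 0 + j8.95 V
Step 2 — Sum components: V_total = 353.6 + j166 V.
Step 3 — Convert to polar: |V_total| = 390.6 V, ∠V_total = 25.1°.

V_total = 390.6∠25.1° V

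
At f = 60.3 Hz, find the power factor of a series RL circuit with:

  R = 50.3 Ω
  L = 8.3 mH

Step 1 — Angular frequency: ω = 2π·f = 2π·60.3 = 378.9 rad/s.
Step 2 — Component impedances:
  R: Z = R = 50.3 Ω
  L: Z = jωL = j·378.9·0.0083 = 0 + j3.145 Ω
Step 3 — Series combination: Z_total = R + L = 50.3 + j3.145 Ω = 50.4∠3.6° Ω.
Step 4 — Power factor: PF = cos(φ) = Re(Z)/|Z| = 50.3/50.398 = 0.9981.
Step 5 — Type: Im(Z) = 3.145 ⇒ lagging (phase φ = 3.6°).

PF = 0.9981 (lagging, φ = 3.6°)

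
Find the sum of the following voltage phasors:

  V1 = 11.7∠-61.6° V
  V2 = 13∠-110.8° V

Step 1 — Convert each phasor to rectangular form:
  V1 = 11.7·(cos(-61.6°) + j·sin(-61.6°)) = 5.565 - j10.29 V
  V2 = 13·(cos(-110.8°) + j·sin(-110.8°)) = -4.616 - j12.15 V
Step 2 — Sum components: V_total = 0.9484 - j22.44 V.
Step 3 — Convert to polar: |V_total| = 22.46 V, ∠V_total = -87.6°.

V_total = 22.46∠-87.6° V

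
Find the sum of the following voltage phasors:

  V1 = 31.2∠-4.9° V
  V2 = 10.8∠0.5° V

Step 1 — Convert each phasor to rectangular form:
  V1 = 31.2·(cos(-4.9°) + j·sin(-4.9°)) = 31.09 - j2.665 V
  V2 = 10.8·(cos(0.5°) + j·sin(0.5°)) = 10.8 + j0.09425 V
Step 2 — Sum components: V_total = 41.89 - j2.571 V.
Step 3 — Convert to polar: |V_total| = 41.96 V, ∠V_total = -3.5°.

V_total = 41.96∠-3.5° V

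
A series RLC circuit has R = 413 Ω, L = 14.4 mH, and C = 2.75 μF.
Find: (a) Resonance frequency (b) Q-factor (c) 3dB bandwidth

Step 1 — Resonance: ω₀ = 1/√(LC) = 1/√(0.0144·2.75e-06) = 5025 rad/s.
Step 2 — f₀ = ω₀/(2π) = 799.8 Hz.
Step 3 — Series Q: Q = ω₀L/R = 5025·0.0144/413 = 0.1752.
Step 4 — Bandwidth: Δω = ω₀/Q = 2.868e+04 rad/s; BW = Δω/(2π) = 4565 Hz.

(a) f₀ = 799.8 Hz  (b) Q = 0.1752  (c) BW = 4565 Hz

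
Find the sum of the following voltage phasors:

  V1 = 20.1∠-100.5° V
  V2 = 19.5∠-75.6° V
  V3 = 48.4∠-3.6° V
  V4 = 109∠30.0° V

Step 1 — Convert each phasor to rectangular form:
  V1 = 20.1·(cos(-100.5°) + j·sin(-100.5°)) = -3.663 - j19.76 V
  V2 = 19.5·(cos(-75.6°) + j·sin(-75.6°)) = 4.849 - j18.89 V
  V3 = 48.4·(cos(-3.6°) + j·sin(-3.6°)) = 48.3 - j3.039 V
  V4 = 109·(cos(30.0°) + j·sin(30.0°)) = 94.4 + j54.5 V
Step 2 — Sum components: V_total = 143.9 + j12.81 V.
Step 3 — Convert to polar: |V_total| = 144.5 V, ∠V_total = 5.1°.

V_total = 144.5∠5.1° V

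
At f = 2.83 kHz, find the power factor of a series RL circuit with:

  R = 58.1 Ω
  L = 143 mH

Step 1 — Angular frequency: ω = 2π·f = 2π·2830 = 1.778e+04 rad/s.
Step 2 — Component impedances:
  R: Z = R = 58.1 Ω
  L: Z = jωL = j·1.778e+04·0.143 = 0 + j2543 Ω
Step 3 — Series combination: Z_total = R + L = 58.1 + j2543 Ω = 2543∠88.7° Ω.
Step 4 — Power factor: PF = cos(φ) = Re(Z)/|Z| = 58.1/2543.4 = 0.02284.
Step 5 — Type: Im(Z) = 2543 ⇒ lagging (phase φ = 88.7°).

PF = 0.02284 (lagging, φ = 88.7°)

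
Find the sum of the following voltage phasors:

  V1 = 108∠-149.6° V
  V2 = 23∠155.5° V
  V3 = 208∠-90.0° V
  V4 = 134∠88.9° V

Step 1 — Convert each phasor to rectangular form:
  V1 = 108·(cos(-149.6°) + j·sin(-149.6°)) = -93.15 - j54.65 V
  V2 = 23·(cos(155.5°) + j·sin(155.5°)) = -20.93 + j9.538 V
  V3 = 208·(cos(-90.0°) + j·sin(-90.0°)) = 0 - j208 V
  V4 = 134·(cos(88.9°) + j·sin(88.9°)) = 2.572 + j134 V
Step 2 — Sum components: V_total = -111.5 - j119.1 V.
Step 3 — Convert to polar: |V_total| = 163.2 V, ∠V_total = -133.1°.

V_total = 163.2∠-133.1° V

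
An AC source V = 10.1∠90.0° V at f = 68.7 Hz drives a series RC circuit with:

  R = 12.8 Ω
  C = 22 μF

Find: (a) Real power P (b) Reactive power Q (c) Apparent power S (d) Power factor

Step 1 — Angular frequency: ω = 2π·f = 2π·68.7 = 431.7 rad/s.
Step 2 — Component impedances:
  R: Z = R = 12.8 Ω
  C: Z = 1/(jωC) = -j/(ω·C) = 0 - j105.3 Ω
Step 3 — Series combination: Z_total = R + C = 12.8 - j105.3 Ω = 106.1∠-83.1° Ω.
Step 4 — Source phasor: V = 10.1∠90.0° V = 0 + j10.1 V.
Step 5 — Current: I = V / Z = -0.09452 + j0.01149 A = 0.09521∠173.1° A.
Step 6 — Complex power: S = V·I* = 0.116 - j0.9546 VA.
Step 7 — Real power: P = Re(S) = 0.116 W.
Step 8 — Reactive power: Q = Im(S) = -0.9546 VAR.
Step 9 — Apparent power: |S| = 0.9617 VA.
Step 10 — Power factor: PF = P/|S| = 0.1207 (leading).

(a) P = 0.116 W  (b) Q = -0.9546 VAR  (c) S = 0.9617 VA  (d) PF = 0.1207 (leading)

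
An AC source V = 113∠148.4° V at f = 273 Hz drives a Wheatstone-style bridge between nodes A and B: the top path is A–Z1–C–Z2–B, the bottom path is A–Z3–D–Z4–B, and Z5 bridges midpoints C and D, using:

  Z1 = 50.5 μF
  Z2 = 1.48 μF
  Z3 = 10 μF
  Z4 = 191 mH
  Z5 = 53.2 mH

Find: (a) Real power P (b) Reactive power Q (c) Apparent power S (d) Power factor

Step 1 — Angular frequency: ω = 2π·f = 2π·273 = 1715 rad/s.
Step 2 — Component impedances:
  Z1: Z = 1/(jωC) = -j/(ω·C) = 0 - j11.54 Ω
  Z2: Z = 1/(jωC) = -j/(ω·C) = 0 - j393.9 Ω
  Z3: Z = 1/(jωC) = -j/(ω·C) = 0 - j58.3 Ω
  Z4: Z = jωL = j·1715·0.191 = 0 + j327.6 Ω
  Z5: Z = jωL = j·1715·0.0532 = 0 + j91.25 Ω
Step 3 — Bridge requires nodal analysis (the Z5 bridge couples midpoints C and D, so the two paths cannot be reduced to a simple series/parallel combination). Setting node B to ground and injecting 1 A at node A, the 3-node admittance system at A, C, D solves to V_A = Z_AB = 0 + j127.8 Ω = 127.8∠90.0° Ω.
Step 4 — Source phasor: V = 113∠148.4° V = -96.25 + j59.21 V.
Step 5 — Current: I = V / Z = 0.4633 + j0.753 A = 0.8841∠58.4° A.
Step 6 — Complex power: S = V·I* = 0 + j99.9 VA.
Step 7 — Real power: P = Re(S) = 0 W.
Step 8 — Reactive power: Q = Im(S) = 99.9 VAR.
Step 9 — Apparent power: |S| = 99.9 VA.
Step 10 — Power factor: PF = P/|S| = 0 (lagging).

(a) P = 0 W  (b) Q = 99.9 VAR  (c) S = 99.9 VA  (d) PF = 0 (lagging)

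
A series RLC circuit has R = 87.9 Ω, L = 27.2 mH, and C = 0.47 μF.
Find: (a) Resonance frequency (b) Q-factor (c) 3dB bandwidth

Step 1 — Resonance: ω₀ = 1/√(LC) = 1/√(0.0272·4.7e-07) = 8844 rad/s.
Step 2 — f₀ = ω₀/(2π) = 1408 Hz.
Step 3 — Series Q: Q = ω₀L/R = 8844·0.0272/87.9 = 2.737.
Step 4 — Bandwidth: Δω = ω₀/Q = 3232 rad/s; BW = Δω/(2π) = 514.3 Hz.

(a) f₀ = 1408 Hz  (b) Q = 2.737  (c) BW = 514.3 Hz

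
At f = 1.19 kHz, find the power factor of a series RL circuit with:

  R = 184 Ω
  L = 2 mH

Step 1 — Angular frequency: ω = 2π·f = 2π·1190 = 7477 rad/s.
Step 2 — Component impedances:
  R: Z = R = 184 Ω
  L: Z = jωL = j·7477·0.002 = 0 + j14.95 Ω
Step 3 — Series combination: Z_total = R + L = 184 + j14.95 Ω = 184.6∠4.6° Ω.
Step 4 — Power factor: PF = cos(φ) = Re(Z)/|Z| = 184/184.6 = 0.9967.
Step 5 — Type: Im(Z) = 14.95 ⇒ lagging (phase φ = 4.6°).

PF = 0.9967 (lagging, φ = 4.6°)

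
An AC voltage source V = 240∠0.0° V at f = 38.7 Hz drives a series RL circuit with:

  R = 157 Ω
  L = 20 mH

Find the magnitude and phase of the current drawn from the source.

Step 1 — Angular frequency: ω = 2π·f = 2π·38.7 = 243.2 rad/s.
Step 2 — Component impedances:
  R: Z = R = 157 Ω
  L: Z = jωL = j·243.2·0.02 = 0 + j4.863 Ω
Step 3 — Series combination: Z_total = R + L = 157 + j4.863 Ω = 157.1∠1.8° Ω.
Step 4 — Source phasor: V = 240∠0.0° V = 240 V.
Step 5 — Ohm's law: I = V / Z_total = (240) / (157 + j4.863) = 1.527 - j0.04731 A.
Step 6 — Convert to polar: |I| = 1.528 A, ∠I = -1.8°.

I = 1.528∠-1.8° A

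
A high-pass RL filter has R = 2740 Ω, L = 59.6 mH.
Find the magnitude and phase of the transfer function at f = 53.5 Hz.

Step 1 — Angular frequency: ω = 2π·53.5 = 336.2 rad/s.
Step 2 — Transfer function: H(jω) = jωL/(R + jωL).
Step 3 — Numerator jωL = j·20.03; denominator R + jωL = 2740 + j20.03.
Step 4 — H = 5.346e-05 + j0.007311.
Step 5 — Magnitude: |H| = 0.007312 (-42.7 dB); phase: φ = 89.6°.

|H| = 0.007312 (-42.7 dB), φ = 89.6°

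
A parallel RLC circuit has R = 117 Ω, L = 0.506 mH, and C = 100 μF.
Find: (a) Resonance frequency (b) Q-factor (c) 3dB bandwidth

Step 1 — Resonance: ω₀ = 1/√(LC) = 1/√(0.000506·0.0001) = 4446 rad/s.
Step 2 — f₀ = ω₀/(2π) = 707.5 Hz.
Step 3 — Parallel Q: Q = R/(ω₀L) = 117/(4446·0.000506) = 52.01.
Step 4 — Bandwidth: Δω = ω₀/Q = 85.47 rad/s; BW = Δω/(2π) = 13.6 Hz.

(a) f₀ = 707.5 Hz  (b) Q = 52.01  (c) BW = 13.6 Hz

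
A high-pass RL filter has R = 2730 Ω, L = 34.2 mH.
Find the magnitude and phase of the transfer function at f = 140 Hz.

Step 1 — Angular frequency: ω = 2π·140 = 879.6 rad/s.
Step 2 — Transfer function: H(jω) = jωL/(R + jωL).
Step 3 — Numerator jωL = j·30.08; denominator R + jωL = 2730 + j30.08.
Step 4 — H = 0.0001214 + j0.01102.
Step 5 — Magnitude: |H| = 0.01102 (-39.2 dB); phase: φ = 89.4°.

|H| = 0.01102 (-39.2 dB), φ = 89.4°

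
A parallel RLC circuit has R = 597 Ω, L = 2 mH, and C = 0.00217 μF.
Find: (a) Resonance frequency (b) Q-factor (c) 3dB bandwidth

Step 1 — Resonance: ω₀ = 1/√(LC) = 1/√(0.002·2.17e-09) = 4.8e+05 rad/s.
Step 2 — f₀ = ω₀/(2π) = 7.64e+04 Hz.
Step 3 — Parallel Q: Q = R/(ω₀L) = 597/(4.8e+05·0.002) = 0.6219.
Step 4 — Bandwidth: Δω = ω₀/Q = 7.719e+05 rad/s; BW = Δω/(2π) = 1.229e+05 Hz.

(a) f₀ = 7.64e+04 Hz  (b) Q = 0.6219  (c) BW = 1.229e+05 Hz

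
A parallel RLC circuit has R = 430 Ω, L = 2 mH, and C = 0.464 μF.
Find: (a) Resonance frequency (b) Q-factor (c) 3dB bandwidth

Step 1 — Resonance: ω₀ = 1/√(LC) = 1/√(0.002·4.64e-07) = 3.283e+04 rad/s.
Step 2 — f₀ = ω₀/(2π) = 5225 Hz.
Step 3 — Parallel Q: Q = R/(ω₀L) = 430/(3.283e+04·0.002) = 6.55.
Step 4 — Bandwidth: Δω = ω₀/Q = 5012 rad/s; BW = Δω/(2π) = 797.7 Hz.

(a) f₀ = 5225 Hz  (b) Q = 6.55  (c) BW = 797.7 Hz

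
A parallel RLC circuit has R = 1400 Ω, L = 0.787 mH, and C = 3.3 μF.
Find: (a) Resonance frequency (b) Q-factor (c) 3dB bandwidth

Step 1 — Resonance: ω₀ = 1/√(LC) = 1/√(0.000787·3.3e-06) = 1.962e+04 rad/s.
Step 2 — f₀ = ω₀/(2π) = 3123 Hz.
Step 3 — Parallel Q: Q = R/(ω₀L) = 1400/(1.962e+04·0.000787) = 90.66.
Step 4 — Bandwidth: Δω = ω₀/Q = 216.5 rad/s; BW = Δω/(2π) = 34.45 Hz.

(a) f₀ = 3123 Hz  (b) Q = 90.66  (c) BW = 34.45 Hz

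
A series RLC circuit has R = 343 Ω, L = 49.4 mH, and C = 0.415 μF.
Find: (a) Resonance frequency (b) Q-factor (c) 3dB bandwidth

Step 1 — Resonance: ω₀ = 1/√(LC) = 1/√(0.0494·4.15e-07) = 6984 rad/s.
Step 2 — f₀ = ω₀/(2π) = 1112 Hz.
Step 3 — Series Q: Q = ω₀L/R = 6984·0.0494/343 = 1.006.
Step 4 — Bandwidth: Δω = ω₀/Q = 6943 rad/s; BW = Δω/(2π) = 1105 Hz.

(a) f₀ = 1112 Hz  (b) Q = 1.006  (c) BW = 1105 Hz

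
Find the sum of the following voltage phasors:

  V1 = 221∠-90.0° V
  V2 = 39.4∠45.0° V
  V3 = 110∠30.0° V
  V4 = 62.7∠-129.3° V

Step 1 — Convert each phasor to rectangular form:
  V1 = 221·(cos(-90.0°) + j·sin(-90.0°)) = 0 - j221 V
  V2 = 39.4·(cos(45.0°) + j·sin(45.0°)) = 27.86 + j27.86 V
  V3 = 110·(cos(30.0°) + j·sin(30.0°)) = 95.26 + j55 V
  V4 = 62.7·(cos(-129.3°) + j·sin(-129.3°)) = -39.71 - j48.52 V
Step 2 — Sum components: V_total = 83.41 - j186.7 V.
Step 3 — Convert to polar: |V_total| = 204.4 V, ∠V_total = -65.9°.

V_total = 204.4∠-65.9° V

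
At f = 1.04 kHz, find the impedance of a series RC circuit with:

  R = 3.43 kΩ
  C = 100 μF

Step 1 — Angular frequency: ω = 2π·f = 2π·1040 = 6535 rad/s.
Step 2 — Component impedances:
  R: Z = R = 3430 Ω
  C: Z = 1/(jωC) = -j/(ω·C) = 0 - j1.53 Ω
Step 3 — Series combination: Z_total = R + C = 3430 - j1.53 Ω = 3430∠-0.0° Ω.

Z = 3430 - j1.53 Ω = 3430∠-0.0° Ω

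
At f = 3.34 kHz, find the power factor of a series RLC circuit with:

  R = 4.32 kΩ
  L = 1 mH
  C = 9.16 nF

Step 1 — Angular frequency: ω = 2π·f = 2π·3340 = 2.099e+04 rad/s.
Step 2 — Component impedances:
  R: Z = R = 4320 Ω
  L: Z = jωL = j·2.099e+04·0.001 = 0 + j20.99 Ω
  C: Z = 1/(jωC) = -j/(ω·C) = 0 - j5202 Ω
Step 3 — Series combination: Z_total = R + L + C = 4320 - j5181 Ω = 6746∠-50.2° Ω.
Step 4 — Power factor: PF = cos(φ) = Re(Z)/|Z| = 4320/6746 = 0.6404.
Step 5 — Type: Im(Z) = -5181 ⇒ leading (phase φ = -50.2°).

PF = 0.6404 (leading, φ = -50.2°)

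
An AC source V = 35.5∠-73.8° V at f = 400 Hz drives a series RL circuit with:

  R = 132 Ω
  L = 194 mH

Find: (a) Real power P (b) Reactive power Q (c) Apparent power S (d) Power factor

Step 1 — Angular frequency: ω = 2π·f = 2π·400 = 2513 rad/s.
Step 2 — Component impedances:
  R: Z = R = 132 Ω
  L: Z = jωL = j·2513·0.194 = 0 + j487.6 Ω
Step 3 — Series combination: Z_total = R + L = 132 + j487.6 Ω = 505.1∠74.9° Ω.
Step 4 — Source phasor: V = 35.5∠-73.8° V = 9.904 - j34.09 V.
Step 5 — Current: I = V / Z = -0.06002 - j0.03656 A = 0.07028∠-148.7° A.
Step 6 — Complex power: S = V·I* = 0.652 + j2.408 VA.
Step 7 — Real power: P = Re(S) = 0.652 W.
Step 8 — Reactive power: Q = Im(S) = 2.408 VAR.
Step 9 — Apparent power: |S| = 2.495 VA.
Step 10 — Power factor: PF = P/|S| = 0.2613 (lagging).

(a) P = 0.652 W  (b) Q = 2.408 VAR  (c) S = 2.495 VA  (d) PF = 0.2613 (lagging)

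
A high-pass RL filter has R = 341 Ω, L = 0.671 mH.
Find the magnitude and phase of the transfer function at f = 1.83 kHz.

Step 1 — Angular frequency: ω = 2π·1830 = 1.15e+04 rad/s.
Step 2 — Transfer function: H(jω) = jωL/(R + jωL).
Step 3 — Numerator jωL = j·7.715; denominator R + jωL = 341 + j7.715.
Step 4 — H = 0.0005117 + j0.02261.
Step 5 — Magnitude: |H| = 0.02262 (-32.9 dB); phase: φ = 88.7°.

|H| = 0.02262 (-32.9 dB), φ = 88.7°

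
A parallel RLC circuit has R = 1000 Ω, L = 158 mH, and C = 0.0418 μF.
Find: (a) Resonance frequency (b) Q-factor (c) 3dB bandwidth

Step 1 — Resonance: ω₀ = 1/√(LC) = 1/√(0.158·4.18e-08) = 1.231e+04 rad/s.
Step 2 — f₀ = ω₀/(2π) = 1958 Hz.
Step 3 — Parallel Q: Q = R/(ω₀L) = 1000/(1.231e+04·0.158) = 0.5144.
Step 4 — Bandwidth: Δω = ω₀/Q = 2.392e+04 rad/s; BW = Δω/(2π) = 3808 Hz.

(a) f₀ = 1958 Hz  (b) Q = 0.5144  (c) BW = 3808 Hz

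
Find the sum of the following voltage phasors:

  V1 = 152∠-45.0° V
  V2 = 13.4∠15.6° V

Step 1 — Convert each phasor to rectangular form:
  V1 = 152·(cos(-45.0°) + j·sin(-45.0°)) = 107.5 - j107.5 V
  V2 = 13.4·(cos(15.6°) + j·sin(15.6°)) = 12.91 + j3.604 V
Step 2 — Sum components: V_total = 120.4 - j103.9 V.
Step 3 — Convert to polar: |V_total| = 159 V, ∠V_total = -40.8°.

V_total = 159∠-40.8° V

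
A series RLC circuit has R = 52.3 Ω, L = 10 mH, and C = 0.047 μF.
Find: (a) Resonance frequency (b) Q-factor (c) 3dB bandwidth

Step 1 — Resonance: ω₀ = 1/√(LC) = 1/√(0.01·4.7e-08) = 4.613e+04 rad/s.
Step 2 — f₀ = ω₀/(2π) = 7341 Hz.
Step 3 — Series Q: Q = ω₀L/R = 4.613e+04·0.01/52.3 = 8.82.
Step 4 — Bandwidth: Δω = ω₀/Q = 5230 rad/s; BW = Δω/(2π) = 832.4 Hz.

(a) f₀ = 7341 Hz  (b) Q = 8.82  (c) BW = 832.4 Hz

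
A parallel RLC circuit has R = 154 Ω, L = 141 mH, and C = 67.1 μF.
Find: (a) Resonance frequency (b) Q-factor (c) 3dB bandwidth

Step 1 — Resonance: ω₀ = 1/√(LC) = 1/√(0.141·6.71e-05) = 325.1 rad/s.
Step 2 — f₀ = ω₀/(2π) = 51.74 Hz.
Step 3 — Parallel Q: Q = R/(ω₀L) = 154/(325.1·0.141) = 3.359.
Step 4 — Bandwidth: Δω = ω₀/Q = 96.77 rad/s; BW = Δω/(2π) = 15.4 Hz.

(a) f₀ = 51.74 Hz  (b) Q = 3.359  (c) BW = 15.4 Hz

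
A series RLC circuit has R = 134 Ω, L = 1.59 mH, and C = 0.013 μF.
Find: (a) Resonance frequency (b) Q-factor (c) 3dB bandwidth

Step 1 — Resonance: ω₀ = 1/√(LC) = 1/√(0.00159·1.3e-08) = 2.2e+05 rad/s.
Step 2 — f₀ = ω₀/(2π) = 3.501e+04 Hz.
Step 3 — Series Q: Q = ω₀L/R = 2.2e+05·0.00159/134 = 2.61.
Step 4 — Bandwidth: Δω = ω₀/Q = 8.428e+04 rad/s; BW = Δω/(2π) = 1.341e+04 Hz.

(a) f₀ = 3.501e+04 Hz  (b) Q = 2.61  (c) BW = 1.341e+04 Hz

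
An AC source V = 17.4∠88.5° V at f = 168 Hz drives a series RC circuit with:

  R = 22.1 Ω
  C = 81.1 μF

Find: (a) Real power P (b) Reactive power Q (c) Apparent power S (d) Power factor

Step 1 — Angular frequency: ω = 2π·f = 2π·168 = 1056 rad/s.
Step 2 — Component impedances:
  R: Z = R = 22.1 Ω
  C: Z = 1/(jωC) = -j/(ω·C) = 0 - j11.68 Ω
Step 3 — Series combination: Z_total = R + C = 22.1 - j11.68 Ω = 25∠-27.9° Ω.
Step 4 — Source phasor: V = 17.4∠88.5° V = 0.4555 + j17.39 V.
Step 5 — Current: I = V / Z = -0.3091 + j0.6237 A = 0.6961∠116.4° A.
Step 6 — Complex power: S = V·I* = 10.71 - j5.66 VA.
Step 7 — Real power: P = Re(S) = 10.71 W.
Step 8 — Reactive power: Q = Im(S) = -5.66 VAR.
Step 9 — Apparent power: |S| = 12.11 VA.
Step 10 — Power factor: PF = P/|S| = 0.8841 (leading).

(a) P = 10.71 W  (b) Q = -5.66 VAR  (c) S = 12.11 VA  (d) PF = 0.8841 (leading)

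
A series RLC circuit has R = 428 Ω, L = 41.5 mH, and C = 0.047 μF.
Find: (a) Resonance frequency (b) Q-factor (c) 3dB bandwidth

Step 1 — Resonance: ω₀ = 1/√(LC) = 1/√(0.0415·4.7e-08) = 2.264e+04 rad/s.
Step 2 — f₀ = ω₀/(2π) = 3604 Hz.
Step 3 — Series Q: Q = ω₀L/R = 2.264e+04·0.0415/428 = 2.195.
Step 4 — Bandwidth: Δω = ω₀/Q = 1.031e+04 rad/s; BW = Δω/(2π) = 1641 Hz.

(a) f₀ = 3604 Hz  (b) Q = 2.195  (c) BW = 1641 Hz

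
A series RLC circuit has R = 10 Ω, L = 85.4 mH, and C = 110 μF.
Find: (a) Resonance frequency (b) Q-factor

Step 1 — Resonance condition Im(Z)=0 gives ω₀ = 1/√(LC).
Step 2 — ω₀ = 1/√(0.0854·0.00011) = 326.3 rad/s.
Step 3 — f₀ = ω₀/(2π) = 51.93 Hz.
Step 4 — Series Q: Q = ω₀L/R = 326.3·0.0854/10 = 2.786.

(a) f₀ = 51.93 Hz  (b) Q = 2.786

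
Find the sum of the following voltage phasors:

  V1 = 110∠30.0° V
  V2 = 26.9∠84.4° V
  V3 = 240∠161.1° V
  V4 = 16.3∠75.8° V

Step 1 — Convert each phasor to rectangular form:
  V1 = 110·(cos(30.0°) + j·sin(30.0°)) = 95.26 + j55 V
  V2 = 26.9·(cos(84.4°) + j·sin(84.4°)) = 2.625 + j26.77 V
  V3 = 240·(cos(161.1°) + j·sin(161.1°)) = -227.1 + j77.74 V
  V4 = 16.3·(cos(75.8°) + j·sin(75.8°)) = 3.999 + j15.8 V
Step 2 — Sum components: V_total = -125.2 + j175.3 V.
Step 3 — Convert to polar: |V_total| = 215.4 V, ∠V_total = 125.5°.

V_total = 215.4∠125.5° V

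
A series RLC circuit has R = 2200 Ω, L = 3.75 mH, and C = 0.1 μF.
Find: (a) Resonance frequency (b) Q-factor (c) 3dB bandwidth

Step 1 — Resonance condition Im(Z)=0 gives ω₀ = 1/√(LC).
Step 2 — ω₀ = 1/√(0.00375·1e-07) = 5.164e+04 rad/s.
Step 3 — f₀ = ω₀/(2π) = 8219 Hz.
Step 4 — Series Q: Q = ω₀L/R = 5.164e+04·0.00375/2200 = 0.08802.
Step 5 — 3dB bandwidth: Δω = ω₀/Q = 5.867e+05 rad/s; BW = Δω/(2π) = 9.337e+04 Hz.

(a) f₀ = 8219 Hz  (b) Q = 0.08802  (c) BW = 9.337e+04 Hz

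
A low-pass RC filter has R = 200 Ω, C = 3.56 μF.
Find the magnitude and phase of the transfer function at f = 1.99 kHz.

Step 1 — Angular frequency: ω = 2π·1990 = 1.25e+04 rad/s.
Step 2 — Transfer function: H(jω) = 1/(1 + jωRC).
Step 3 — Denominator: 1 + jωRC = 1 + j·1.25e+04·200·3.56e-06 = 1 + j8.903.
Step 4 — H = 0.01246 - j0.1109.
Step 5 — Magnitude: |H| = 0.1116 (-19.0 dB); phase: φ = -83.6°.

|H| = 0.1116 (-19.0 dB), φ = -83.6°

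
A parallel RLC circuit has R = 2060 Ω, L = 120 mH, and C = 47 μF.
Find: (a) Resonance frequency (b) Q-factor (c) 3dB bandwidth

Step 1 — Resonance: ω₀ = 1/√(LC) = 1/√(0.12·4.7e-05) = 421.1 rad/s.
Step 2 — f₀ = ω₀/(2π) = 67.02 Hz.
Step 3 — Parallel Q: Q = R/(ω₀L) = 2060/(421.1·0.12) = 40.77.
Step 4 — Bandwidth: Δω = ω₀/Q = 10.33 rad/s; BW = Δω/(2π) = 1.644 Hz.

(a) f₀ = 67.02 Hz  (b) Q = 40.77  (c) BW = 1.644 Hz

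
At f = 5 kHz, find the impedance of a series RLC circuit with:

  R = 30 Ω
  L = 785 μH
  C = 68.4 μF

Step 1 — Angular frequency: ω = 2π·f = 2π·5000 = 3.142e+04 rad/s.
Step 2 — Component impedances:
  R: Z = R = 30 Ω
  L: Z = jωL = j·3.142e+04·0.000785 = 0 + j24.66 Ω
  C: Z = 1/(jωC) = -j/(ω·C) = 0 - j0.4654 Ω
Step 3 — Series combination: Z_total = R + L + C = 30 + j24.2 Ω = 38.54∠38.9° Ω.

Z = 30 + j24.2 Ω = 38.54∠38.9° Ω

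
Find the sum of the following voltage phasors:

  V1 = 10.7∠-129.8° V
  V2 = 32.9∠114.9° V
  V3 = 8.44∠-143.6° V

Step 1 — Convert each phasor to rectangular form:
  V1 = 10.7·(cos(-129.8°) + j·sin(-129.8°)) = -6.849 - j8.221 V
  V2 = 32.9·(cos(114.9°) + j·sin(114.9°)) = -13.85 + j29.84 V
  V3 = 8.44·(cos(-143.6°) + j·sin(-143.6°)) = -6.793 - j5.008 V
Step 2 — Sum components: V_total = -27.49 + j16.61 V.
Step 3 — Convert to polar: |V_total| = 32.12 V, ∠V_total = 148.9°.

V_total = 32.12∠148.9° V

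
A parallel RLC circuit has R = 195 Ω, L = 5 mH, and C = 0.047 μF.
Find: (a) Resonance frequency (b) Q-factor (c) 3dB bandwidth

Step 1 — Resonance: ω₀ = 1/√(LC) = 1/√(0.005·4.7e-08) = 6.523e+04 rad/s.
Step 2 — f₀ = ω₀/(2π) = 1.038e+04 Hz.
Step 3 — Parallel Q: Q = R/(ω₀L) = 195/(6.523e+04·0.005) = 0.5979.
Step 4 — Bandwidth: Δω = ω₀/Q = 1.091e+05 rad/s; BW = Δω/(2π) = 1.737e+04 Hz.

(a) f₀ = 1.038e+04 Hz  (b) Q = 0.5979  (c) BW = 1.737e+04 Hz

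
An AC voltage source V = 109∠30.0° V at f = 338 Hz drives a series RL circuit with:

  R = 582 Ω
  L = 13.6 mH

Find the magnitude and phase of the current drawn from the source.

Step 1 — Angular frequency: ω = 2π·f = 2π·338 = 2124 rad/s.
Step 2 — Component impedances:
  R: Z = R = 582 Ω
  L: Z = jωL = j·2124·0.0136 = 0 + j28.88 Ω
Step 3 — Series combination: Z_total = R + L = 582 + j28.88 Ω = 582.7∠2.8° Ω.
Step 4 — Source phasor: V = 109∠30.0° V = 94.4 + j54.5 V.
Step 5 — Ohm's law: I = V / Z_total = (94.4 + j54.5) / (582 + j28.88) = 0.1664 + j0.08538 A.
Step 6 — Convert to polar: |I| = 0.1871 A, ∠I = 27.2°.

I = 0.1871∠27.2° A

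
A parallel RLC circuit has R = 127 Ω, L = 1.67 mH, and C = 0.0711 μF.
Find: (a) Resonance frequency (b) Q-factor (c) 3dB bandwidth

Step 1 — Resonance: ω₀ = 1/√(LC) = 1/√(0.00167·7.11e-08) = 9.177e+04 rad/s.
Step 2 — f₀ = ω₀/(2π) = 1.461e+04 Hz.
Step 3 — Parallel Q: Q = R/(ω₀L) = 127/(9.177e+04·0.00167) = 0.8287.
Step 4 — Bandwidth: Δω = ω₀/Q = 1.107e+05 rad/s; BW = Δω/(2π) = 1.763e+04 Hz.

(a) f₀ = 1.461e+04 Hz  (b) Q = 0.8287  (c) BW = 1.763e+04 Hz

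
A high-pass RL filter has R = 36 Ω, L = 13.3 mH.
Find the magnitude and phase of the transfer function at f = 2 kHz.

Step 1 — Angular frequency: ω = 2π·2000 = 1.257e+04 rad/s.
Step 2 — Transfer function: H(jω) = jωL/(R + jωL).
Step 3 — Numerator jωL = j·167.1; denominator R + jωL = 36 + j167.1.
Step 4 — H = 0.9557 + j0.2058.
Step 5 — Magnitude: |H| = 0.9776 (-0.2 dB); phase: φ = 12.2°.

|H| = 0.9776 (-0.2 dB), φ = 12.2°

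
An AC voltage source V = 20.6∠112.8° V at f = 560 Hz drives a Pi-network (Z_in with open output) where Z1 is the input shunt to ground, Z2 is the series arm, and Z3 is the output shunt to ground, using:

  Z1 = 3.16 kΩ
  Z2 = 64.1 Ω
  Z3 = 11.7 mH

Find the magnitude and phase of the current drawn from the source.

Step 1 — Angular frequency: ω = 2π·f = 2π·560 = 3519 rad/s.
Step 2 — Component impedances:
  Z1: Z = R = 3160 Ω
  Z2: Z = R = 64.1 Ω
  Z3: Z = jωL = j·3519·0.0117 = 0 + j41.17 Ω
Step 3 — With open output, the series arm Z2 and the output shunt Z3 appear in series to ground: Z2 + Z3 = 64.1 + j41.17 Ω.
Step 4 — Parallel with input shunt Z1: Z_in = Z1 || (Z2 + Z3) = 63.33 + j39.54 Ω = 74.66∠32.0° Ω.
Step 5 — Source phasor: V = 20.6∠112.8° V = -7.983 + j18.99 V.
Step 6 — Ohm's law: I = V / Z_total = (-7.983 + j18.99) / (63.33 + j39.54) = 0.04401 + j0.2724 A.
Step 7 — Convert to polar: |I| = 0.2759 A, ∠I = 80.8°.

I = 0.2759∠80.8° A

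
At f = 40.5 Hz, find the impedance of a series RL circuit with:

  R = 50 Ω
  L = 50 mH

Step 1 — Angular frequency: ω = 2π·f = 2π·40.5 = 254.5 rad/s.
Step 2 — Component impedances:
  R: Z = R = 50 Ω
  L: Z = jωL = j·254.5·0.05 = 0 + j12.72 Ω
Step 3 — Series combination: Z_total = R + L = 50 + j12.72 Ω = 51.59∠14.3° Ω.

Z = 50 + j12.72 Ω = 51.59∠14.3° Ω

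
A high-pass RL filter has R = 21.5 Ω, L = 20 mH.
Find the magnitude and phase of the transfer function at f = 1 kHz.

Step 1 — Angular frequency: ω = 2π·1000 = 6283 rad/s.
Step 2 — Transfer function: H(jω) = jωL/(R + jωL).
Step 3 — Numerator jωL = j·125.7; denominator R + jωL = 21.5 + j125.7.
Step 4 — H = 0.9716 + j0.1662.
Step 5 — Magnitude: |H| = 0.9857 (-0.1 dB); phase: φ = 9.7°.

|H| = 0.9857 (-0.1 dB), φ = 9.7°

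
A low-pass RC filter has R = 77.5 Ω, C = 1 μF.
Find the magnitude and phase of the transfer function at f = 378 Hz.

Step 1 — Angular frequency: ω = 2π·378 = 2375 rad/s.
Step 2 — Transfer function: H(jω) = 1/(1 + jωRC).
Step 3 — Denominator: 1 + jωRC = 1 + j·2375·77.5·1e-06 = 1 + j0.1841.
Step 4 — H = 0.9672 - j0.178.
Step 5 — Magnitude: |H| = 0.9835 (-0.1 dB); phase: φ = -10.4°.

|H| = 0.9835 (-0.1 dB), φ = -10.4°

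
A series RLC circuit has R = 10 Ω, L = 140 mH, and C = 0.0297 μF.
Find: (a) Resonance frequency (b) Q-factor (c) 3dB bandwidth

Step 1 — Resonance: ω₀ = 1/√(LC) = 1/√(0.14·2.97e-08) = 1.551e+04 rad/s.
Step 2 — f₀ = ω₀/(2π) = 2468 Hz.
Step 3 — Series Q: Q = ω₀L/R = 1.551e+04·0.14/10 = 217.1.
Step 4 — Bandwidth: Δω = ω₀/Q = 71.43 rad/s; BW = Δω/(2π) = 11.37 Hz.

(a) f₀ = 2468 Hz  (b) Q = 217.1  (c) BW = 11.37 Hz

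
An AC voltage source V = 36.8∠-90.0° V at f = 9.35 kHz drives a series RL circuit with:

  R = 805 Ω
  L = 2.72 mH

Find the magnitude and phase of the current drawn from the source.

Step 1 — Angular frequency: ω = 2π·f = 2π·9350 = 5.875e+04 rad/s.
Step 2 — Component impedances:
  R: Z = R = 805 Ω
  L: Z = jωL = j·5.875e+04·0.00272 = 0 + j159.8 Ω
Step 3 — Series combination: Z_total = R + L = 805 + j159.8 Ω = 820.7∠11.2° Ω.
Step 4 — Source phasor: V = 36.8∠-90.0° V = 0 - j36.8 V.
Step 5 — Ohm's law: I = V / Z_total = (0 - j36.8) / (805 + j159.8) = -0.00873 - j0.04398 A.
Step 6 — Convert to polar: |I| = 0.04484 A, ∠I = -101.2°.

I = 0.04484∠-101.2° A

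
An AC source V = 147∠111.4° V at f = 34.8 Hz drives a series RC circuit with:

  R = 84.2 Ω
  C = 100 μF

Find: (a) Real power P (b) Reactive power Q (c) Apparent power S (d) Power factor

Step 1 — Angular frequency: ω = 2π·f = 2π·34.8 = 218.7 rad/s.
Step 2 — Component impedances:
  R: Z = R = 84.2 Ω
  C: Z = 1/(jωC) = -j/(ω·C) = 0 - j45.73 Ω
Step 3 — Series combination: Z_total = R + C = 84.2 - j45.73 Ω = 95.82∠-28.5° Ω.
Step 4 — Source phasor: V = 147∠111.4° V = -53.64 + j136.9 V.
Step 5 — Current: I = V / Z = -1.174 + j0.988 A = 1.534∠139.9° A.
Step 6 — Complex power: S = V·I* = 198.2 - j107.6 VA.
Step 7 — Real power: P = Re(S) = 198.2 W.
Step 8 — Reactive power: Q = Im(S) = -107.6 VAR.
Step 9 — Apparent power: |S| = 225.5 VA.
Step 10 — Power factor: PF = P/|S| = 0.8787 (leading).

(a) P = 198.2 W  (b) Q = -107.6 VAR  (c) S = 225.5 VA  (d) PF = 0.8787 (leading)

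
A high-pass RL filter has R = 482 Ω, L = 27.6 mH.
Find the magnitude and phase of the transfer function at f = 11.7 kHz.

Step 1 — Angular frequency: ω = 2π·1.17e+04 = 7.351e+04 rad/s.
Step 2 — Transfer function: H(jω) = jωL/(R + jωL).
Step 3 — Numerator jωL = j·2029; denominator R + jωL = 482 + j2029.
Step 4 — H = 0.9466 + j0.2249.
Step 5 — Magnitude: |H| = 0.9729 (-0.2 dB); phase: φ = 13.4°.

|H| = 0.9729 (-0.2 dB), φ = 13.4°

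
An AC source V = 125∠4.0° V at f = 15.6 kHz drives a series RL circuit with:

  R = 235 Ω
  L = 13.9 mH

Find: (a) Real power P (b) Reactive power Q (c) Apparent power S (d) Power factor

Step 1 — Angular frequency: ω = 2π·f = 2π·1.56e+04 = 9.802e+04 rad/s.
Step 2 — Component impedances:
  R: Z = R = 235 Ω
  L: Z = jωL = j·9.802e+04·0.0139 = 0 + j1362 Ω
Step 3 — Series combination: Z_total = R + L = 235 + j1362 Ω = 1383∠80.2° Ω.
Step 4 — Source phasor: V = 125∠4.0° V = 124.7 + j8.72 V.
Step 5 — Current: I = V / Z = 0.02155 - j0.08781 A = 0.09041∠-76.2° A.
Step 6 — Complex power: S = V·I* = 1.921 + j11.14 VA.
Step 7 — Real power: P = Re(S) = 1.921 W.
Step 8 — Reactive power: Q = Im(S) = 11.14 VAR.
Step 9 — Apparent power: |S| = 11.3 VA.
Step 10 — Power factor: PF = P/|S| = 0.17 (lagging).

(a) P = 1.921 W  (b) Q = 11.14 VAR  (c) S = 11.3 VA  (d) PF = 0.17 (lagging)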